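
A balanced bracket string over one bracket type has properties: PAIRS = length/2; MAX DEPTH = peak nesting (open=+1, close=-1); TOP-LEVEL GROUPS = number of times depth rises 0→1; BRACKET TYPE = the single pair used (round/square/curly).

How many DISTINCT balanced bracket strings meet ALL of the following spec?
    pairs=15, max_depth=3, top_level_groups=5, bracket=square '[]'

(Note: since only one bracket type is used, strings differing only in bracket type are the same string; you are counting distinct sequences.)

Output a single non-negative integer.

Spec: pairs=15 depth=3 groups=5
Count(depth <= 3) = 102592
Count(depth <= 2) = 1001
Count(depth == 3) = 102592 - 1001 = 101591

Answer: 101591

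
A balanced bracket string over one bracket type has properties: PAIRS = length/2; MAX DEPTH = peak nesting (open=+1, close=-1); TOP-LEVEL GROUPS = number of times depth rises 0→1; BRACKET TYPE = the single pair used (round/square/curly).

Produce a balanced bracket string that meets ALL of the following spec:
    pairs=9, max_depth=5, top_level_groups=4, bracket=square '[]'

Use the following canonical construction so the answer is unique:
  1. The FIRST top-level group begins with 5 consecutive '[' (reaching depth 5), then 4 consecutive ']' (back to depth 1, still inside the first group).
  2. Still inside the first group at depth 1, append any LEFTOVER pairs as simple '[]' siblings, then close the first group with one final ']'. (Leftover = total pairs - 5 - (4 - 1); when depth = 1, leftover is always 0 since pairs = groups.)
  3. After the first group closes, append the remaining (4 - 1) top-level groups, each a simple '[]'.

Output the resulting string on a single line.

Answer: [[[[[]]]][]][][][]

Derivation:
Spec: pairs=9 depth=5 groups=4
Leftover pairs = 9 - 5 - (4-1) = 1
First group: deep chain of depth 5 + 1 sibling pairs
Remaining 3 groups: simple '[]' each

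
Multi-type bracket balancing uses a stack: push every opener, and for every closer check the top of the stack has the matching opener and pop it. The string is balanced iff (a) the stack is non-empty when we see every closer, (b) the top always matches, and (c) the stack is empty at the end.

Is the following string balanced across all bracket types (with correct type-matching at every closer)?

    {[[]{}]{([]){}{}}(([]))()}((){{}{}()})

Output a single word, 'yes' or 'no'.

pos 0: push '{'; stack = {
pos 1: push '['; stack = {[
pos 2: push '['; stack = {[[
pos 3: ']' matches '['; pop; stack = {[
pos 4: push '{'; stack = {[{
pos 5: '}' matches '{'; pop; stack = {[
pos 6: ']' matches '['; pop; stack = {
pos 7: push '{'; stack = {{
pos 8: push '('; stack = {{(
pos 9: push '['; stack = {{([
pos 10: ']' matches '['; pop; stack = {{(
pos 11: ')' matches '('; pop; stack = {{
pos 12: push '{'; stack = {{{
pos 13: '}' matches '{'; pop; stack = {{
pos 14: push '{'; stack = {{{
pos 15: '}' matches '{'; pop; stack = {{
pos 16: '}' matches '{'; pop; stack = {
pos 17: push '('; stack = {(
pos 18: push '('; stack = {((
pos 19: push '['; stack = {(([
pos 20: ']' matches '['; pop; stack = {((
pos 21: ')' matches '('; pop; stack = {(
pos 22: ')' matches '('; pop; stack = {
pos 23: push '('; stack = {(
pos 24: ')' matches '('; pop; stack = {
pos 25: '}' matches '{'; pop; stack = (empty)
pos 26: push '('; stack = (
pos 27: push '('; stack = ((
pos 28: ')' matches '('; pop; stack = (
pos 29: push '{'; stack = ({
pos 30: push '{'; stack = ({{
pos 31: '}' matches '{'; pop; stack = ({
pos 32: push '{'; stack = ({{
pos 33: '}' matches '{'; pop; stack = ({
pos 34: push '('; stack = ({(
pos 35: ')' matches '('; pop; stack = ({
pos 36: '}' matches '{'; pop; stack = (
pos 37: ')' matches '('; pop; stack = (empty)
end: stack empty → VALID
Verdict: properly nested → yes

Answer: yes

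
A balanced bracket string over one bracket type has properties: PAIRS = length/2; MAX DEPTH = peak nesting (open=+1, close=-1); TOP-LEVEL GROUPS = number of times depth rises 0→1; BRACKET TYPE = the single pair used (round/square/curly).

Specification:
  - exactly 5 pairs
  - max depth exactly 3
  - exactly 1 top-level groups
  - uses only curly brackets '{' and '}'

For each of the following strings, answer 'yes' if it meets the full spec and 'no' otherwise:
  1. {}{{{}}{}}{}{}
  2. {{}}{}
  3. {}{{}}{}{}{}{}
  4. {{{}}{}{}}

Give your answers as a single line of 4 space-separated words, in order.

String 1 '{}{{{}}{}}{}{}': depth seq [1 0 1 2 3 2 1 2 1 0 1 0 1 0]
  -> pairs=7 depth=3 groups=4 -> no
String 2 '{{}}{}': depth seq [1 2 1 0 1 0]
  -> pairs=3 depth=2 groups=2 -> no
String 3 '{}{{}}{}{}{}{}': depth seq [1 0 1 2 1 0 1 0 1 0 1 0 1 0]
  -> pairs=7 depth=2 groups=6 -> no
String 4 '{{{}}{}{}}': depth seq [1 2 3 2 1 2 1 2 1 0]
  -> pairs=5 depth=3 groups=1 -> yes

Answer: no no no yes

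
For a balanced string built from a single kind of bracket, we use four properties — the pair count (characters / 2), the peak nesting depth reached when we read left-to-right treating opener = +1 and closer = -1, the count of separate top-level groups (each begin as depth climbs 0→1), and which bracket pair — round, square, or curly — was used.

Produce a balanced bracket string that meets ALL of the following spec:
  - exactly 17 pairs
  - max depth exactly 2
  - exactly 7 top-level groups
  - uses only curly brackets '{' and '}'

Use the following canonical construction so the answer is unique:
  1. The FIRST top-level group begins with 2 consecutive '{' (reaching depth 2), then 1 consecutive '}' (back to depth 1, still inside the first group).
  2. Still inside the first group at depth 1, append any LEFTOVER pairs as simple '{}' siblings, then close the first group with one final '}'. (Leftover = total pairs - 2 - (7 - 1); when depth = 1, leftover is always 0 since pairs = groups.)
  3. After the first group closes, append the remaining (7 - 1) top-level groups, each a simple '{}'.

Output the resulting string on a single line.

Spec: pairs=17 depth=2 groups=7
Leftover pairs = 17 - 2 - (7-1) = 9
First group: deep chain of depth 2 + 9 sibling pairs
Remaining 6 groups: simple '{}' each

Answer: {{}{}{}{}{}{}{}{}{}{}}{}{}{}{}{}{}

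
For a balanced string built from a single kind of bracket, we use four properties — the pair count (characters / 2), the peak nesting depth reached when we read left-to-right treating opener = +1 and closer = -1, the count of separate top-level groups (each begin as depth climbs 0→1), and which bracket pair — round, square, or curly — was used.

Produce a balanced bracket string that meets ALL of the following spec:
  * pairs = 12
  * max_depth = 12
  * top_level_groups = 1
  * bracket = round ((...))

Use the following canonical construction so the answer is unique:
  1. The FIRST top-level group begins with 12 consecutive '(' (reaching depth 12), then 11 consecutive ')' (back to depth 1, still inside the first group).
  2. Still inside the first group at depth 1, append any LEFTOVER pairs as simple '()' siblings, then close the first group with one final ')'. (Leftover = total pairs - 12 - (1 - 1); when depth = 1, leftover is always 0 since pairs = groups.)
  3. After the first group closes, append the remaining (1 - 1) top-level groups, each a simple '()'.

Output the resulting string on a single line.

Answer: (((((((((((())))))))))))

Derivation:
Spec: pairs=12 depth=12 groups=1
Leftover pairs = 12 - 12 - (1-1) = 0
First group: deep chain of depth 12 + 0 sibling pairs
Remaining 0 groups: simple '()' each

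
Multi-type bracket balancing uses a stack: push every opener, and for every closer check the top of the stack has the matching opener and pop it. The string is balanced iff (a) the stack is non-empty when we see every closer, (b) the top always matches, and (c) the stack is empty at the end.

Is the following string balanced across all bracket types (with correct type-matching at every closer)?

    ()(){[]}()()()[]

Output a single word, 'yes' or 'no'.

Answer: yes

Derivation:
pos 0: push '('; stack = (
pos 1: ')' matches '('; pop; stack = (empty)
pos 2: push '('; stack = (
pos 3: ')' matches '('; pop; stack = (empty)
pos 4: push '{'; stack = {
pos 5: push '['; stack = {[
pos 6: ']' matches '['; pop; stack = {
pos 7: '}' matches '{'; pop; stack = (empty)
pos 8: push '('; stack = (
pos 9: ')' matches '('; pop; stack = (empty)
pos 10: push '('; stack = (
pos 11: ')' matches '('; pop; stack = (empty)
pos 12: push '('; stack = (
pos 13: ')' matches '('; pop; stack = (empty)
pos 14: push '['; stack = [
pos 15: ']' matches '['; pop; stack = (empty)
end: stack empty → VALID
Verdict: properly nested → yes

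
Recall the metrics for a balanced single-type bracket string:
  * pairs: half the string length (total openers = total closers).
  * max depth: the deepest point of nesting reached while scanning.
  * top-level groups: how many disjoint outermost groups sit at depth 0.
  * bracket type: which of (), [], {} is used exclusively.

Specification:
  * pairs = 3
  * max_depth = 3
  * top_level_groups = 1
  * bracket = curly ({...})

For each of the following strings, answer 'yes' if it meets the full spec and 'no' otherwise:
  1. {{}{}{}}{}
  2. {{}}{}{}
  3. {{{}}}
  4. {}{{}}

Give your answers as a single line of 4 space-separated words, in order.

String 1 '{{}{}{}}{}': depth seq [1 2 1 2 1 2 1 0 1 0]
  -> pairs=5 depth=2 groups=2 -> no
String 2 '{{}}{}{}': depth seq [1 2 1 0 1 0 1 0]
  -> pairs=4 depth=2 groups=3 -> no
String 3 '{{{}}}': depth seq [1 2 3 2 1 0]
  -> pairs=3 depth=3 groups=1 -> yes
String 4 '{}{{}}': depth seq [1 0 1 2 1 0]
  -> pairs=3 depth=2 groups=2 -> no

Answer: no no yes no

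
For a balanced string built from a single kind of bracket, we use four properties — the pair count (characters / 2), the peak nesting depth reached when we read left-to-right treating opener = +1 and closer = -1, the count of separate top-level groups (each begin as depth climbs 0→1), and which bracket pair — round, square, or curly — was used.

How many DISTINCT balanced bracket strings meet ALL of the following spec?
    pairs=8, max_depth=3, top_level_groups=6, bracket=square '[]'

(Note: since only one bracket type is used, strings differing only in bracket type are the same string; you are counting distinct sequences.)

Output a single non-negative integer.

Spec: pairs=8 depth=3 groups=6
Count(depth <= 3) = 27
Count(depth <= 2) = 21
Count(depth == 3) = 27 - 21 = 6

Answer: 6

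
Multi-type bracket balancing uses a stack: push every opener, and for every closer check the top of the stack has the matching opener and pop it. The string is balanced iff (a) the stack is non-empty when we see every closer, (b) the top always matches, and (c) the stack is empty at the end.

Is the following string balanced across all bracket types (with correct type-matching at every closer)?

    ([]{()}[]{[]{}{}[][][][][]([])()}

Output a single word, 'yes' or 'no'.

Answer: no

Derivation:
pos 0: push '('; stack = (
pos 1: push '['; stack = ([
pos 2: ']' matches '['; pop; stack = (
pos 3: push '{'; stack = ({
pos 4: push '('; stack = ({(
pos 5: ')' matches '('; pop; stack = ({
pos 6: '}' matches '{'; pop; stack = (
pos 7: push '['; stack = ([
pos 8: ']' matches '['; pop; stack = (
pos 9: push '{'; stack = ({
pos 10: push '['; stack = ({[
pos 11: ']' matches '['; pop; stack = ({
pos 12: push '{'; stack = ({{
pos 13: '}' matches '{'; pop; stack = ({
pos 14: push '{'; stack = ({{
pos 15: '}' matches '{'; pop; stack = ({
pos 16: push '['; stack = ({[
pos 17: ']' matches '['; pop; stack = ({
pos 18: push '['; stack = ({[
pos 19: ']' matches '['; pop; stack = ({
pos 20: push '['; stack = ({[
pos 21: ']' matches '['; pop; stack = ({
pos 22: push '['; stack = ({[
pos 23: ']' matches '['; pop; stack = ({
pos 24: push '['; stack = ({[
pos 25: ']' matches '['; pop; stack = ({
pos 26: push '('; stack = ({(
pos 27: push '['; stack = ({([
pos 28: ']' matches '['; pop; stack = ({(
pos 29: ')' matches '('; pop; stack = ({
pos 30: push '('; stack = ({(
pos 31: ')' matches '('; pop; stack = ({
pos 32: '}' matches '{'; pop; stack = (
end: stack still non-empty (() → INVALID
Verdict: unclosed openers at end: ( → no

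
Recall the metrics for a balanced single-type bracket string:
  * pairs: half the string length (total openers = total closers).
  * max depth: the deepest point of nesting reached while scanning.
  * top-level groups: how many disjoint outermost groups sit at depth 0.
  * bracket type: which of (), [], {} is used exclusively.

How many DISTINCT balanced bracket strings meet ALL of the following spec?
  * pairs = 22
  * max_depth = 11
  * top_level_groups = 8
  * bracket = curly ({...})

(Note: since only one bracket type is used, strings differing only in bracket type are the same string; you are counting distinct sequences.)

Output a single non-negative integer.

Spec: pairs=22 depth=11 groups=8
Count(depth <= 11) = 843578480
Count(depth <= 10) = 843302680
Count(depth == 11) = 843578480 - 843302680 = 275800

Answer: 275800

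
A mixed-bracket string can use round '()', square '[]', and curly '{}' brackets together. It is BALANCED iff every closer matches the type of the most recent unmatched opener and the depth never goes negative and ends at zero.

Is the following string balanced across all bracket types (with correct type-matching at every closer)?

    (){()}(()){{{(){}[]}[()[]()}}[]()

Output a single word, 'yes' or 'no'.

Answer: no

Derivation:
pos 0: push '('; stack = (
pos 1: ')' matches '('; pop; stack = (empty)
pos 2: push '{'; stack = {
pos 3: push '('; stack = {(
pos 4: ')' matches '('; pop; stack = {
pos 5: '}' matches '{'; pop; stack = (empty)
pos 6: push '('; stack = (
pos 7: push '('; stack = ((
pos 8: ')' matches '('; pop; stack = (
pos 9: ')' matches '('; pop; stack = (empty)
pos 10: push '{'; stack = {
pos 11: push '{'; stack = {{
pos 12: push '{'; stack = {{{
pos 13: push '('; stack = {{{(
pos 14: ')' matches '('; pop; stack = {{{
pos 15: push '{'; stack = {{{{
pos 16: '}' matches '{'; pop; stack = {{{
pos 17: push '['; stack = {{{[
pos 18: ']' matches '['; pop; stack = {{{
pos 19: '}' matches '{'; pop; stack = {{
pos 20: push '['; stack = {{[
pos 21: push '('; stack = {{[(
pos 22: ')' matches '('; pop; stack = {{[
pos 23: push '['; stack = {{[[
pos 24: ']' matches '['; pop; stack = {{[
pos 25: push '('; stack = {{[(
pos 26: ')' matches '('; pop; stack = {{[
pos 27: saw closer '}' but top of stack is '[' (expected ']') → INVALID
Verdict: type mismatch at position 27: '}' closes '[' → no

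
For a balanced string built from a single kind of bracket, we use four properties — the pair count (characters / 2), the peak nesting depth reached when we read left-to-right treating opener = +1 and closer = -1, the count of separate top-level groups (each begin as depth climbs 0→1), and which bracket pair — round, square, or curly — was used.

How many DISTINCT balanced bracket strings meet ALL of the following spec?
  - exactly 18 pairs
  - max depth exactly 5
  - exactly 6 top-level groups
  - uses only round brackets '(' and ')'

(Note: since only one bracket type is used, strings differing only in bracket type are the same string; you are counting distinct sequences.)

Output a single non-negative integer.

Spec: pairs=18 depth=5 groups=6
Count(depth <= 5) = 12926343
Count(depth <= 4) = 7617439
Count(depth == 5) = 12926343 - 7617439 = 5308904

Answer: 5308904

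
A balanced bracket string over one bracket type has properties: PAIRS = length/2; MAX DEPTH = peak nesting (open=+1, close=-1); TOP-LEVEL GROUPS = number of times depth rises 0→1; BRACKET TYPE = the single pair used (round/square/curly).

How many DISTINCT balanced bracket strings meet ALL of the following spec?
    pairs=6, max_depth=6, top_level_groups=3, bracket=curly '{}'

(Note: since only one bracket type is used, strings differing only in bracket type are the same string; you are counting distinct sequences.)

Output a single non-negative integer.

Spec: pairs=6 depth=6 groups=3
Count(depth <= 6) = 28
Count(depth <= 5) = 28
Count(depth == 6) = 28 - 28 = 0

Answer: 0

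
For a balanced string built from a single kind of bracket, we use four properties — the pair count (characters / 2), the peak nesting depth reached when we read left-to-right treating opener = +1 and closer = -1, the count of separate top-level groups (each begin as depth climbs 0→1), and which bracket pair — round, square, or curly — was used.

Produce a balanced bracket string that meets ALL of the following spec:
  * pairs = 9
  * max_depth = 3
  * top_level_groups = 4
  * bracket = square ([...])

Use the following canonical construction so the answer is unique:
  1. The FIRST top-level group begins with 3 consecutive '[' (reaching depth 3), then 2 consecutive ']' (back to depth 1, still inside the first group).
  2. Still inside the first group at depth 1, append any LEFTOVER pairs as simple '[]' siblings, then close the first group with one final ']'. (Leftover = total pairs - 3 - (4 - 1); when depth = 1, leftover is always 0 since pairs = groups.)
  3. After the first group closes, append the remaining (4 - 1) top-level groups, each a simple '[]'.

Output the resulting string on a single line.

Spec: pairs=9 depth=3 groups=4
Leftover pairs = 9 - 3 - (4-1) = 3
First group: deep chain of depth 3 + 3 sibling pairs
Remaining 3 groups: simple '[]' each

Answer: [[[]][][][]][][][]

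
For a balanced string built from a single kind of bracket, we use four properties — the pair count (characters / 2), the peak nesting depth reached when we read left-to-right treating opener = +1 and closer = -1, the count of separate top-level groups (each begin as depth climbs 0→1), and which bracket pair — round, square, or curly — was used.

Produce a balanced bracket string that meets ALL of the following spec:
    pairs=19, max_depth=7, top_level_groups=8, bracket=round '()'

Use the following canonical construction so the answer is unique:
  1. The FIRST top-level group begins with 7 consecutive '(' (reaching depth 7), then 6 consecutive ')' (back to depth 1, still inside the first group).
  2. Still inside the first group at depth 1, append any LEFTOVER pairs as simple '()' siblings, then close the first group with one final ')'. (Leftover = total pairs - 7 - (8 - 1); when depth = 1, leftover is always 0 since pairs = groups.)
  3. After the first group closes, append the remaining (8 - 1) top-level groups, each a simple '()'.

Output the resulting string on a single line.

Answer: ((((((())))))()()()()())()()()()()()()

Derivation:
Spec: pairs=19 depth=7 groups=8
Leftover pairs = 19 - 7 - (8-1) = 5
First group: deep chain of depth 7 + 5 sibling pairs
Remaining 7 groups: simple '()' each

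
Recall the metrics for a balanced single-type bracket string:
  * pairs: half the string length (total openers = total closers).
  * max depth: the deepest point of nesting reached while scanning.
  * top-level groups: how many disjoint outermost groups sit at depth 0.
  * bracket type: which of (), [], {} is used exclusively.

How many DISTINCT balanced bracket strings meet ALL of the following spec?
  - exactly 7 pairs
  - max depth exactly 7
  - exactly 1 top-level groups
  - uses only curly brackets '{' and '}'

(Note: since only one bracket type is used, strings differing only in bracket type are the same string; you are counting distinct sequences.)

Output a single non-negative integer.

Spec: pairs=7 depth=7 groups=1
Count(depth <= 7) = 132
Count(depth <= 6) = 131
Count(depth == 7) = 132 - 131 = 1

Answer: 1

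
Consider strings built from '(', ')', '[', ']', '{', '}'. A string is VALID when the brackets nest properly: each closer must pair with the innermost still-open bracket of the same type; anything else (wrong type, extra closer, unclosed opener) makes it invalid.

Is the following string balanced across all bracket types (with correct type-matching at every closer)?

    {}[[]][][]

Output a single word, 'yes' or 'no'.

Answer: yes

Derivation:
pos 0: push '{'; stack = {
pos 1: '}' matches '{'; pop; stack = (empty)
pos 2: push '['; stack = [
pos 3: push '['; stack = [[
pos 4: ']' matches '['; pop; stack = [
pos 5: ']' matches '['; pop; stack = (empty)
pos 6: push '['; stack = [
pos 7: ']' matches '['; pop; stack = (empty)
pos 8: push '['; stack = [
pos 9: ']' matches '['; pop; stack = (empty)
end: stack empty → VALID
Verdict: properly nested → yes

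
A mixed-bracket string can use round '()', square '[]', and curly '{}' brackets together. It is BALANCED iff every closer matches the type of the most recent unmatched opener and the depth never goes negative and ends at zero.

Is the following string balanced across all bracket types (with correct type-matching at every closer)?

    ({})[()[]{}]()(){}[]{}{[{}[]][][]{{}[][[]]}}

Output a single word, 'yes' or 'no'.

pos 0: push '('; stack = (
pos 1: push '{'; stack = ({
pos 2: '}' matches '{'; pop; stack = (
pos 3: ')' matches '('; pop; stack = (empty)
pos 4: push '['; stack = [
pos 5: push '('; stack = [(
pos 6: ')' matches '('; pop; stack = [
pos 7: push '['; stack = [[
pos 8: ']' matches '['; pop; stack = [
pos 9: push '{'; stack = [{
pos 10: '}' matches '{'; pop; stack = [
pos 11: ']' matches '['; pop; stack = (empty)
pos 12: push '('; stack = (
pos 13: ')' matches '('; pop; stack = (empty)
pos 14: push '('; stack = (
pos 15: ')' matches '('; pop; stack = (empty)
pos 16: push '{'; stack = {
pos 17: '}' matches '{'; pop; stack = (empty)
pos 18: push '['; stack = [
pos 19: ']' matches '['; pop; stack = (empty)
pos 20: push '{'; stack = {
pos 21: '}' matches '{'; pop; stack = (empty)
pos 22: push '{'; stack = {
pos 23: push '['; stack = {[
pos 24: push '{'; stack = {[{
pos 25: '}' matches '{'; pop; stack = {[
pos 26: push '['; stack = {[[
pos 27: ']' matches '['; pop; stack = {[
pos 28: ']' matches '['; pop; stack = {
pos 29: push '['; stack = {[
pos 30: ']' matches '['; pop; stack = {
pos 31: push '['; stack = {[
pos 32: ']' matches '['; pop; stack = {
pos 33: push '{'; stack = {{
pos 34: push '{'; stack = {{{
pos 35: '}' matches '{'; pop; stack = {{
pos 36: push '['; stack = {{[
pos 37: ']' matches '['; pop; stack = {{
pos 38: push '['; stack = {{[
pos 39: push '['; stack = {{[[
pos 40: ']' matches '['; pop; stack = {{[
pos 41: ']' matches '['; pop; stack = {{
pos 42: '}' matches '{'; pop; stack = {
pos 43: '}' matches '{'; pop; stack = (empty)
end: stack empty → VALID
Verdict: properly nested → yes

Answer: yes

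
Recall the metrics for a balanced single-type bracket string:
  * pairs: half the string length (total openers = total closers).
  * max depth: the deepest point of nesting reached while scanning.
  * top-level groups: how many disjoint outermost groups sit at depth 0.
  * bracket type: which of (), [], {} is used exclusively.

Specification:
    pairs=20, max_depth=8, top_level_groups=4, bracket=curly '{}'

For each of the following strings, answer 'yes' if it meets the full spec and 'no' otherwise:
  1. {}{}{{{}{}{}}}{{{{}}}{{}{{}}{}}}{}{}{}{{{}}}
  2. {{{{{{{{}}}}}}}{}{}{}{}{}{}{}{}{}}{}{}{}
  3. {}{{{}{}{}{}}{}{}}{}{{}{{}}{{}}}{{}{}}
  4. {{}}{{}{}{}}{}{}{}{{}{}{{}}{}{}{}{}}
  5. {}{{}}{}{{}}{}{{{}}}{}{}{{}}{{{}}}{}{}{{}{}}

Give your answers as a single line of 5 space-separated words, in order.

String 1 '{}{}{{{}{}{}}}{{{{}}}{{}{{}}{}}}{}{}{}{{{}}}': depth seq [1 0 1 0 1 2 3 2 3 2 3 2 1 0 1 2 3 4 3 2 1 2 3 2 3 4 3 2 3 2 1 0 1 0 1 0 1 0 1 2 3 2 1 0]
  -> pairs=22 depth=4 groups=8 -> no
String 2 '{{{{{{{{}}}}}}}{}{}{}{}{}{}{}{}{}}{}{}{}': depth seq [1 2 3 4 5 6 7 8 7 6 5 4 3 2 1 2 1 2 1 2 1 2 1 2 1 2 1 2 1 2 1 2 1 0 1 0 1 0 1 0]
  -> pairs=20 depth=8 groups=4 -> yes
String 3 '{}{{{}{}{}{}}{}{}}{}{{}{{}}{{}}}{{}{}}': depth seq [1 0 1 2 3 2 3 2 3 2 3 2 1 2 1 2 1 0 1 0 1 2 1 2 3 2 1 2 3 2 1 0 1 2 1 2 1 0]
  -> pairs=19 depth=3 groups=5 -> no
String 4 '{{}}{{}{}{}}{}{}{}{{}{}{{}}{}{}{}{}}': depth seq [1 2 1 0 1 2 1 2 1 2 1 0 1 0 1 0 1 0 1 2 1 2 1 2 3 2 1 2 1 2 1 2 1 2 1 0]
  -> pairs=18 depth=3 groups=6 -> no
String 5 '{}{{}}{}{{}}{}{{{}}}{}{}{{}}{{{}}}{}{}{{}{}}': depth seq [1 0 1 2 1 0 1 0 1 2 1 0 1 0 1 2 3 2 1 0 1 0 1 0 1 2 1 0 1 2 3 2 1 0 1 0 1 0 1 2 1 2 1 0]
  -> pairs=22 depth=3 groups=13 -> no

Answer: no yes no no no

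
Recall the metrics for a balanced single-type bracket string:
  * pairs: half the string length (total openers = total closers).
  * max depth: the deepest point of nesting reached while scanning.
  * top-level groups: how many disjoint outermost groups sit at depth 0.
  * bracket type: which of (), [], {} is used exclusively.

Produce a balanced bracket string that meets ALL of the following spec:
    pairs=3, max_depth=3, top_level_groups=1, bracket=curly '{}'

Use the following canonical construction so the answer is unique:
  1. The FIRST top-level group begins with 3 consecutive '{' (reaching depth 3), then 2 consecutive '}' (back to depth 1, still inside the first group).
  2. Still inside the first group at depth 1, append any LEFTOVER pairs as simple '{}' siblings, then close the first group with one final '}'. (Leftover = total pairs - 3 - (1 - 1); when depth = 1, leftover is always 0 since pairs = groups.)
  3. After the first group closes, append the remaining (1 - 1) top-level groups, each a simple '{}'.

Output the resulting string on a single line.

Answer: {{{}}}

Derivation:
Spec: pairs=3 depth=3 groups=1
Leftover pairs = 3 - 3 - (1-1) = 0
First group: deep chain of depth 3 + 0 sibling pairs
Remaining 0 groups: simple '{}' each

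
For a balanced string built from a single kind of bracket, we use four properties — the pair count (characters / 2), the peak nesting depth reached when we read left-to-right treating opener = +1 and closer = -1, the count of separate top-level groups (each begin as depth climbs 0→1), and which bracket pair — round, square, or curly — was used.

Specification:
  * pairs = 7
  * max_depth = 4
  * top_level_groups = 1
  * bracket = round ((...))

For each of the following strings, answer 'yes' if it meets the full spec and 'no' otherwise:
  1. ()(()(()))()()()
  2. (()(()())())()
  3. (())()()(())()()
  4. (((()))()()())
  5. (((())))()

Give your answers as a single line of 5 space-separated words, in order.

String 1 '()(()(()))()()()': depth seq [1 0 1 2 1 2 3 2 1 0 1 0 1 0 1 0]
  -> pairs=8 depth=3 groups=5 -> no
String 2 '(()(()())())()': depth seq [1 2 1 2 3 2 3 2 1 2 1 0 1 0]
  -> pairs=7 depth=3 groups=2 -> no
String 3 '(())()()(())()()': depth seq [1 2 1 0 1 0 1 0 1 2 1 0 1 0 1 0]
  -> pairs=8 depth=2 groups=6 -> no
String 4 '(((()))()()())': depth seq [1 2 3 4 3 2 1 2 1 2 1 2 1 0]
  -> pairs=7 depth=4 groups=1 -> yes
String 5 '(((())))()': depth seq [1 2 3 4 3 2 1 0 1 0]
  -> pairs=5 depth=4 groups=2 -> no

Answer: no no no yes no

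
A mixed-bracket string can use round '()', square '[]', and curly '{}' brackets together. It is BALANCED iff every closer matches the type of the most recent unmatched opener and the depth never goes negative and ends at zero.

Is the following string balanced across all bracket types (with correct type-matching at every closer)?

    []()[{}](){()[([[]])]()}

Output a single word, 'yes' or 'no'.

Answer: yes

Derivation:
pos 0: push '['; stack = [
pos 1: ']' matches '['; pop; stack = (empty)
pos 2: push '('; stack = (
pos 3: ')' matches '('; pop; stack = (empty)
pos 4: push '['; stack = [
pos 5: push '{'; stack = [{
pos 6: '}' matches '{'; pop; stack = [
pos 7: ']' matches '['; pop; stack = (empty)
pos 8: push '('; stack = (
pos 9: ')' matches '('; pop; stack = (empty)
pos 10: push '{'; stack = {
pos 11: push '('; stack = {(
pos 12: ')' matches '('; pop; stack = {
pos 13: push '['; stack = {[
pos 14: push '('; stack = {[(
pos 15: push '['; stack = {[([
pos 16: push '['; stack = {[([[
pos 17: ']' matches '['; pop; stack = {[([
pos 18: ']' matches '['; pop; stack = {[(
pos 19: ')' matches '('; pop; stack = {[
pos 20: ']' matches '['; pop; stack = {
pos 21: push '('; stack = {(
pos 22: ')' matches '('; pop; stack = {
pos 23: '}' matches '{'; pop; stack = (empty)
end: stack empty → VALID
Verdict: properly nested → yes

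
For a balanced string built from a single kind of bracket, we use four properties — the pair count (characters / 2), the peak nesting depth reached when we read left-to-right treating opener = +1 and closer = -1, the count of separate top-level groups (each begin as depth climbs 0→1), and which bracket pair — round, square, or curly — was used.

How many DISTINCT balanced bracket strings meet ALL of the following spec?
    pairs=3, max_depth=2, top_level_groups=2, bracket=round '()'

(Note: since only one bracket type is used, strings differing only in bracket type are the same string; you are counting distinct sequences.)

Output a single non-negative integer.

Answer: 2

Derivation:
Spec: pairs=3 depth=2 groups=2
Count(depth <= 2) = 2
Count(depth <= 1) = 0
Count(depth == 2) = 2 - 0 = 2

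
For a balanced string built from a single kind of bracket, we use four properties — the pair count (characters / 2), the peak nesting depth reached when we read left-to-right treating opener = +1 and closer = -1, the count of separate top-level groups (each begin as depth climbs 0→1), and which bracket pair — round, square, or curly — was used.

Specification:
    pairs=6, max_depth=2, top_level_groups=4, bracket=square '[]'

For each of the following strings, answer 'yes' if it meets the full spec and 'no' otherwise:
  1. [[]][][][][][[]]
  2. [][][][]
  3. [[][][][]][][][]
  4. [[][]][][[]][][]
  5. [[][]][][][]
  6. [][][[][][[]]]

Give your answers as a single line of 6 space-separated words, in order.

Answer: no no no no yes no

Derivation:
String 1 '[[]][][][][][[]]': depth seq [1 2 1 0 1 0 1 0 1 0 1 0 1 2 1 0]
  -> pairs=8 depth=2 groups=6 -> no
String 2 '[][][][]': depth seq [1 0 1 0 1 0 1 0]
  -> pairs=4 depth=1 groups=4 -> no
String 3 '[[][][][]][][][]': depth seq [1 2 1 2 1 2 1 2 1 0 1 0 1 0 1 0]
  -> pairs=8 depth=2 groups=4 -> no
String 4 '[[][]][][[]][][]': depth seq [1 2 1 2 1 0 1 0 1 2 1 0 1 0 1 0]
  -> pairs=8 depth=2 groups=5 -> no
String 5 '[[][]][][][]': depth seq [1 2 1 2 1 0 1 0 1 0 1 0]
  -> pairs=6 depth=2 groups=4 -> yes
String 6 '[][][[][][[]]]': depth seq [1 0 1 0 1 2 1 2 1 2 3 2 1 0]
  -> pairs=7 depth=3 groups=3 -> no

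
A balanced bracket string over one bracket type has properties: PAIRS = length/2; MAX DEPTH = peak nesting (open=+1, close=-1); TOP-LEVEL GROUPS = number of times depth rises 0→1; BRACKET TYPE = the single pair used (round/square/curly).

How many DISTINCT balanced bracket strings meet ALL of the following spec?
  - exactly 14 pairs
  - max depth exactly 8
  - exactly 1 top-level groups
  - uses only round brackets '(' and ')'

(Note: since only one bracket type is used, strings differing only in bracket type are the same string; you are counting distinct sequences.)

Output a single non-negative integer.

Answer: 75140

Derivation:
Spec: pairs=14 depth=8 groups=1
Count(depth <= 8) = 704420
Count(depth <= 7) = 629280
Count(depth == 8) = 704420 - 629280 = 75140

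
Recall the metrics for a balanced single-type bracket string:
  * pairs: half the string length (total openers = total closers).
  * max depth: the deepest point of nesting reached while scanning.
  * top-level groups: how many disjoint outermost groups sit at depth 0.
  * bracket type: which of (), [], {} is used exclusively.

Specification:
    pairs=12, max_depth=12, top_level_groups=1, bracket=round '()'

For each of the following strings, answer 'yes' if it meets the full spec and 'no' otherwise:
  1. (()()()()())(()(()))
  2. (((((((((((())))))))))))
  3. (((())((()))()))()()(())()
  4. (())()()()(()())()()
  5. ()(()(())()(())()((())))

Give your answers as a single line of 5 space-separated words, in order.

String 1 '(()()()()())(()(()))': depth seq [1 2 1 2 1 2 1 2 1 2 1 0 1 2 1 2 3 2 1 0]
  -> pairs=10 depth=3 groups=2 -> no
String 2 '(((((((((((())))))))))))': depth seq [1 2 3 4 5 6 7 8 9 10 11 12 11 10 9 8 7 6 5 4 3 2 1 0]
  -> pairs=12 depth=12 groups=1 -> yes
String 3 '(((())((()))()))()()(())()': depth seq [1 2 3 4 3 2 3 4 5 4 3 2 3 2 1 0 1 0 1 0 1 2 1 0 1 0]
  -> pairs=13 depth=5 groups=5 -> no
String 4 '(())()()()(()())()()': depth seq [1 2 1 0 1 0 1 0 1 0 1 2 1 2 1 0 1 0 1 0]
  -> pairs=10 depth=2 groups=7 -> no
String 5 '()(()(())()(())()((())))': depth seq [1 0 1 2 1 2 3 2 1 2 1 2 3 2 1 2 1 2 3 4 3 2 1 0]
  -> pairs=12 depth=4 groups=2 -> no

Answer: no yes no no no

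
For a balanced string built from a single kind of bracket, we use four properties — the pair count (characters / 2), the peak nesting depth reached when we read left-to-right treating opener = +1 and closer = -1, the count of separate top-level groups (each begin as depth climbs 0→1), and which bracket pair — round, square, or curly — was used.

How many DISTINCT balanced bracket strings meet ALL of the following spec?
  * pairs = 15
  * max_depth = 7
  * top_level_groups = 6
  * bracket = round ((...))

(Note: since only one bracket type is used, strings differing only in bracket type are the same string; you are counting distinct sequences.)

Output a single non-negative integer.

Answer: 6480

Derivation:
Spec: pairs=15 depth=7 groups=6
Count(depth <= 7) = 325628
Count(depth <= 6) = 319148
Count(depth == 7) = 325628 - 319148 = 6480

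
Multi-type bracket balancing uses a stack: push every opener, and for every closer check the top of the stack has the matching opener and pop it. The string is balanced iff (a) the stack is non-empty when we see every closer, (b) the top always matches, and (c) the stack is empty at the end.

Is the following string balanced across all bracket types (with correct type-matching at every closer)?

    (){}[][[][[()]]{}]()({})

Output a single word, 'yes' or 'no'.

pos 0: push '('; stack = (
pos 1: ')' matches '('; pop; stack = (empty)
pos 2: push '{'; stack = {
pos 3: '}' matches '{'; pop; stack = (empty)
pos 4: push '['; stack = [
pos 5: ']' matches '['; pop; stack = (empty)
pos 6: push '['; stack = [
pos 7: push '['; stack = [[
pos 8: ']' matches '['; pop; stack = [
pos 9: push '['; stack = [[
pos 10: push '['; stack = [[[
pos 11: push '('; stack = [[[(
pos 12: ')' matches '('; pop; stack = [[[
pos 13: ']' matches '['; pop; stack = [[
pos 14: ']' matches '['; pop; stack = [
pos 15: push '{'; stack = [{
pos 16: '}' matches '{'; pop; stack = [
pos 17: ']' matches '['; pop; stack = (empty)
pos 18: push '('; stack = (
pos 19: ')' matches '('; pop; stack = (empty)
pos 20: push '('; stack = (
pos 21: push '{'; stack = ({
pos 22: '}' matches '{'; pop; stack = (
pos 23: ')' matches '('; pop; stack = (empty)
end: stack empty → VALID
Verdict: properly nested → yes

Answer: yes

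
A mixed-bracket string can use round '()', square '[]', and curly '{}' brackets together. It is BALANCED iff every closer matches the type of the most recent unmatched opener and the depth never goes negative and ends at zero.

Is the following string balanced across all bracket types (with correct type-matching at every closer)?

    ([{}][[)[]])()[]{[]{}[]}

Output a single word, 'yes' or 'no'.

Answer: no

Derivation:
pos 0: push '('; stack = (
pos 1: push '['; stack = ([
pos 2: push '{'; stack = ([{
pos 3: '}' matches '{'; pop; stack = ([
pos 4: ']' matches '['; pop; stack = (
pos 5: push '['; stack = ([
pos 6: push '['; stack = ([[
pos 7: saw closer ')' but top of stack is '[' (expected ']') → INVALID
Verdict: type mismatch at position 7: ')' closes '[' → no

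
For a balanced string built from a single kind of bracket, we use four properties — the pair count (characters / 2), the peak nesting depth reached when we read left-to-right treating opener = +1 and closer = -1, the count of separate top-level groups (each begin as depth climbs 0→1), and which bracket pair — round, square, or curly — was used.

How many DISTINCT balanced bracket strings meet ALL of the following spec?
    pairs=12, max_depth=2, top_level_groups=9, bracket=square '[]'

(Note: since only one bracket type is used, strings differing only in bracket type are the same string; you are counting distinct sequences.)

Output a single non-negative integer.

Spec: pairs=12 depth=2 groups=9
Count(depth <= 2) = 165
Count(depth <= 1) = 0
Count(depth == 2) = 165 - 0 = 165

Answer: 165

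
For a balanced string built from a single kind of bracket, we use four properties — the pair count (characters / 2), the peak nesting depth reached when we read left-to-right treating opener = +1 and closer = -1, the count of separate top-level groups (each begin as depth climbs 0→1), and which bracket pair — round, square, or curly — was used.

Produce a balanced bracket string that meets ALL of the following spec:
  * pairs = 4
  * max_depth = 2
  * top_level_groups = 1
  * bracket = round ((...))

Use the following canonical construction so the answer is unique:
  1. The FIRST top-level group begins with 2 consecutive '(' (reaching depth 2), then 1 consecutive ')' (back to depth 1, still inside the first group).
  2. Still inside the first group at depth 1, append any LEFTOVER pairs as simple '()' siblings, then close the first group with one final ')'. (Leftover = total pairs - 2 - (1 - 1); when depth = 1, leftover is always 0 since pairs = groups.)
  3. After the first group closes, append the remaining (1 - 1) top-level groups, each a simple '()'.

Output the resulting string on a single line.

Spec: pairs=4 depth=2 groups=1
Leftover pairs = 4 - 2 - (1-1) = 2
First group: deep chain of depth 2 + 2 sibling pairs
Remaining 0 groups: simple '()' each

Answer: (()()())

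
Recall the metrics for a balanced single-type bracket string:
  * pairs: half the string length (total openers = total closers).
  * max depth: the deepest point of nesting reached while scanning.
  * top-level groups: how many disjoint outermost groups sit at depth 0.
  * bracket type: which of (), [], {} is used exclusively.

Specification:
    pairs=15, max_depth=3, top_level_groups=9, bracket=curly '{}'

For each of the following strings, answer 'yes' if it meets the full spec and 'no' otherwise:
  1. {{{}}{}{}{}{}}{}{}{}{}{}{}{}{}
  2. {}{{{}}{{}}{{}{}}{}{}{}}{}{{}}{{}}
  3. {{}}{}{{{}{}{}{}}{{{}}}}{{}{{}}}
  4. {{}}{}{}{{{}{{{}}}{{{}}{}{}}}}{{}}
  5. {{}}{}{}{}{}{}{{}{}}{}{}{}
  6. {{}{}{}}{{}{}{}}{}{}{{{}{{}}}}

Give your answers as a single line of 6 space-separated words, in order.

Answer: yes no no no no no

Derivation:
String 1 '{{{}}{}{}{}{}}{}{}{}{}{}{}{}{}': depth seq [1 2 3 2 1 2 1 2 1 2 1 2 1 0 1 0 1 0 1 0 1 0 1 0 1 0 1 0 1 0]
  -> pairs=15 depth=3 groups=9 -> yes
String 2 '{}{{{}}{{}}{{}{}}{}{}{}}{}{{}}{{}}': depth seq [1 0 1 2 3 2 1 2 3 2 1 2 3 2 3 2 1 2 1 2 1 2 1 0 1 0 1 2 1 0 1 2 1 0]
  -> pairs=17 depth=3 groups=5 -> no
String 3 '{{}}{}{{{}{}{}{}}{{{}}}}{{}{{}}}': depth seq [1 2 1 0 1 0 1 2 3 2 3 2 3 2 3 2 1 2 3 4 3 2 1 0 1 2 1 2 3 2 1 0]
  -> pairs=16 depth=4 groups=4 -> no
String 4 '{{}}{}{}{{{}{{{}}}{{{}}{}{}}}}{{}}': depth seq [1 2 1 0 1 0 1 0 1 2 3 2 3 4 5 4 3 2 3 4 5 4 3 4 3 4 3 2 1 0 1 2 1 0]
  -> pairs=17 depth=5 groups=5 -> no
String 5 '{{}}{}{}{}{}{}{{}{}}{}{}{}': depth seq [1 2 1 0 1 0 1 0 1 0 1 0 1 0 1 2 1 2 1 0 1 0 1 0 1 0]
  -> pairs=13 depth=2 groups=10 -> no
String 6 '{{}{}{}}{{}{}{}}{}{}{{{}{{}}}}': depth seq [1 2 1 2 1 2 1 0 1 2 1 2 1 2 1 0 1 0 1 0 1 2 3 2 3 4 3 2 1 0]
  -> pairs=15 depth=4 groups=5 -> no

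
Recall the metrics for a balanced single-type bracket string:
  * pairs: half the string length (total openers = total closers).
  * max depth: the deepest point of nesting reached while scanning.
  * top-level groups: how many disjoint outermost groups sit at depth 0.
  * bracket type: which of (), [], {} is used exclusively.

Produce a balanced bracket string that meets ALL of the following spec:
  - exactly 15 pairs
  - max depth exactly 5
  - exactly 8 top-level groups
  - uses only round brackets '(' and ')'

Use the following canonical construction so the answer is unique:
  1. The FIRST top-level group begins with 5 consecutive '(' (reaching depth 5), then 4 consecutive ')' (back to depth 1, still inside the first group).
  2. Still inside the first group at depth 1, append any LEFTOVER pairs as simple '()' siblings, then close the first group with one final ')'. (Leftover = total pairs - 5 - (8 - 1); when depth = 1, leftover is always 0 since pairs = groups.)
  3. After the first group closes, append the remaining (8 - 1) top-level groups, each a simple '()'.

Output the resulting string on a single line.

Answer: ((((())))()()())()()()()()()()

Derivation:
Spec: pairs=15 depth=5 groups=8
Leftover pairs = 15 - 5 - (8-1) = 3
First group: deep chain of depth 5 + 3 sibling pairs
Remaining 7 groups: simple '()' each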